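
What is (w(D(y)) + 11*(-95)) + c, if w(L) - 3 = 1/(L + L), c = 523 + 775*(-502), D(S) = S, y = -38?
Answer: -29607245/76 ≈ -3.8957e+5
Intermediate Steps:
c = -388527 (c = 523 - 389050 = -388527)
w(L) = 3 + 1/(2*L) (w(L) = 3 + 1/(L + L) = 3 + 1/(2*L))
(w(D(y)) + 11*(-95)) + c = ((3 + (½)/(-38)) + 11*(-95)) - 388527 = ((3 + (½)*(-1/38)) - 1045) - 388527 = ((3 - 1/76) - 1045) - 388527 = (227/76 - 1045) - 388527 = -79193/76 - 388527 = -29607245/76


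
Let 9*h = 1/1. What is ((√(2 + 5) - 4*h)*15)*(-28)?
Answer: 560/3 - 420*√7 ≈ -924.55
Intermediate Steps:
h = ⅑ (h = (⅑)/1 = (⅑)*1 = ⅑ ≈ 0.11111)
((√(2 + 5) - 4*h)*15)*(-28) = ((√(2 + 5) - 4*⅑)*15)*(-28) = ((√7 - 4/9)*15)*(-28) = ((-4/9 + √7)*15)*(-28) = (-20/3 + 15*√7)*(-28) = 560/3 - 420*√7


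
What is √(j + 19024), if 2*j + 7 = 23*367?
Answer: √23241 ≈ 152.45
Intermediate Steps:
j = 4217 (j = -7/2 + (23*367)/2 = -7/2 + (½)*8441 = -7/2 + 8441/2 = 4217)
√(j + 19024) = √(4217 + 19024) = √23241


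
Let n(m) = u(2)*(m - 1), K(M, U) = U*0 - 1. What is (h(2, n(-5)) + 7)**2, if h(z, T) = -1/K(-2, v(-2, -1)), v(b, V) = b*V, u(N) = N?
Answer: 64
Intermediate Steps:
v(b, V) = V*b
K(M, U) = -1 (K(M, U) = 0 - 1 = -1)
n(m) = -2 + 2*m (n(m) = 2*(m - 1) = 2*(-1 + m) = -2 + 2*m)
h(z, T) = 1 (h(z, T) = -1/(-1) = -1*(-1) = 1)
(h(2, n(-5)) + 7)**2 = (1 + 7)**2 = 8**2 = 64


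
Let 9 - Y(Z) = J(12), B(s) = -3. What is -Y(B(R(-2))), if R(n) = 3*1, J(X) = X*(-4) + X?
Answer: -45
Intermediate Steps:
J(X) = -3*X (J(X) = -4*X + X = -3*X)
R(n) = 3
Y(Z) = 45 (Y(Z) = 9 - (-3)*12 = 9 - 1*(-36) = 9 + 36 = 45)
-Y(B(R(-2))) = -1*45 = -45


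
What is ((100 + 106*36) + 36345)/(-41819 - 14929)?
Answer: -40261/56748 ≈ -0.70947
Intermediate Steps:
((100 + 106*36) + 36345)/(-41819 - 14929) = ((100 + 3816) + 36345)/(-56748) = (3916 + 36345)*(-1/56748) = 40261*(-1/56748) = -40261/56748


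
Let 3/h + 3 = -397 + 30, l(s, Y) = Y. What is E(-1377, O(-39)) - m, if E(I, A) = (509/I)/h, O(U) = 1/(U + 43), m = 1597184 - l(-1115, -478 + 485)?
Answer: -6597749857/4131 ≈ -1.5971e+6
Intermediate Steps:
m = 1597177 (m = 1597184 - (-478 + 485) = 1597184 - 1*7 = 1597184 - 7 = 1597177)
O(U) = 1/(43 + U)
h = -3/370 (h = 3/(-3 + (-397 + 30)) = 3/(-3 - 367) = 3/(-370) = 3*(-1/370) = -3/370 ≈ -0.0081081)
E(I, A) = -188330/(3*I) (E(I, A) = (509/I)/(-3/370) = (509/I)*(-370/3) = -188330/(3*I))
E(-1377, O(-39)) - m = -188330/3/(-1377) - 1*1597177 = -188330/3*(-1/1377) - 1597177 = 188330/4131 - 1597177 = -6597749857/4131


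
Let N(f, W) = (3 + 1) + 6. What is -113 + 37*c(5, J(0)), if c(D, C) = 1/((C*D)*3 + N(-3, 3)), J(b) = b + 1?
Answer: -2788/25 ≈ -111.52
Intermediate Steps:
J(b) = 1 + b
N(f, W) = 10 (N(f, W) = 4 + 6 = 10)
c(D, C) = 1/(10 + 3*C*D) (c(D, C) = 1/((C*D)*3 + 10) = 1/(3*C*D + 10) = 1/(10 + 3*C*D))
-113 + 37*c(5, J(0)) = -113 + 37/(10 + 3*(1 + 0)*5) = -113 + 37/(10 + 3*1*5) = -113 + 37/(10 + 15) = -113 + 37/25 = -2788/25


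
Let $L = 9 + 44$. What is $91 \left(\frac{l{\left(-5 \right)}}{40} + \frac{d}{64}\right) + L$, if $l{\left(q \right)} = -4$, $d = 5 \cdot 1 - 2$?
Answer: $\frac{15413}{320} \approx 48.166$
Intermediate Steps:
$L = 53$
$d = 3$ ($d = 5 - 2 = 3$)
$91 \left(\frac{l{\left(-5 \right)}}{40} + \frac{d}{64}\right) + L = 91 \left(- \frac{4}{40} + \frac{3}{64}\right) + 53 = 91 \left(\left(-4\right) \frac{1}{40} + 3 \cdot \frac{1}{64}\right) + 53 = 91 \left(- \frac{1}{10} + \frac{3}{64}\right) + 53 = 91 \left(- \frac{17}{320}\right) + 53 = - \frac{1547}{320} + 53 = \frac{15413}{320}$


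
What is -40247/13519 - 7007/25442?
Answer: -1118691807/343950398 ≈ -3.2525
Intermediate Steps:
-40247/13519 - 7007/25442 = -1118691807/343950398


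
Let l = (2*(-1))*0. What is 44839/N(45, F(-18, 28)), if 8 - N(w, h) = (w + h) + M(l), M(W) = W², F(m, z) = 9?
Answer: -44839/46 ≈ -974.76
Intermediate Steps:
l = 0 (l = -2*0 = 0)
N(w, h) = 8 - h - w (N(w, h) = 8 - ((w + h) + 0²) = 8 - ((h + w) + 0) = 8 - (h + w) = 8 + (-h - w) = 8 - h - w)
44839/N(45, F(-18, 28)) = 44839/(8 - 1*9 - 1*45) = 44839/(8 - 9 - 45) = 44839/(-46) = 44839*(-1/46) = -44839/46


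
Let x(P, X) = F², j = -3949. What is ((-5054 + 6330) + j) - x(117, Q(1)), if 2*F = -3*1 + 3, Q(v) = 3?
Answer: -2673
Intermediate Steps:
F = 0 (F = (-3*1 + 3)/2 = (-3 + 3)/2 = (½)*0 = 0)
x(P, X) = 0 (x(P, X) = 0² = 0)
((-5054 + 6330) + j) - x(117, Q(1)) = ((-5054 + 6330) - 3949) - 1*0 = (1276 - 3949) + 0 = -2673 + 0 = -2673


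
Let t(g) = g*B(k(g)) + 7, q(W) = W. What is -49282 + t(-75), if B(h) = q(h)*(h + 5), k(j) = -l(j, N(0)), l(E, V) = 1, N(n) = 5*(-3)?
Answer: -48975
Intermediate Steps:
N(n) = -15
k(j) = -1 (k(j) = -1*1 = -1)
B(h) = h*(5 + h) (B(h) = h*(h + 5) = h*(5 + h))
t(g) = 7 - 4*g (t(g) = g*(-(5 - 1)) + 7 = g*(-1*4) + 7 = g*(-4) + 7 = -4*g + 7 = 7 - 4*g)
-49282 + t(-75) = -49282 + (7 - 4*(-75)) = -49282 + (7 + 300) = -49282 + 307 = -48975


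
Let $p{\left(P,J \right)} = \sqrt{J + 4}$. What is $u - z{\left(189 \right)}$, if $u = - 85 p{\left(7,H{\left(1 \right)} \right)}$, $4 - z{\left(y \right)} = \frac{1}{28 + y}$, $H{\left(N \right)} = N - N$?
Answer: $- \frac{37757}{217} \approx -174.0$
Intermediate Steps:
$H{\left(N \right)} = 0$
$z{\left(y \right)} = 4 - \frac{1}{28 + y}$
$p{\left(P,J \right)} = \sqrt{4 + J}$
$u = -170$ ($u = - 85 \sqrt{4 + 0} = - 85 \sqrt{4} = \left(-85\right) 2 = -170$)
$u - z{\left(189 \right)} = -170 - \frac{111 + 4 \cdot 189}{28 + 189} = -170 - \frac{111 + 756}{217} = -170 - \frac{1}{217} \cdot 867 = -170 - \frac{867}{217} = - \frac{37757}{217}$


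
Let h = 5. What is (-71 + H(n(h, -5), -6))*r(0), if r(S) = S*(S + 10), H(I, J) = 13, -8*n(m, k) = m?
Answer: 0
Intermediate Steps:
n(m, k) = -m/8
r(S) = S*(10 + S)
(-71 + H(n(h, -5), -6))*r(0) = (-71 + 13)*(0*(10 + 0)) = -0*10 = -58*0 = 0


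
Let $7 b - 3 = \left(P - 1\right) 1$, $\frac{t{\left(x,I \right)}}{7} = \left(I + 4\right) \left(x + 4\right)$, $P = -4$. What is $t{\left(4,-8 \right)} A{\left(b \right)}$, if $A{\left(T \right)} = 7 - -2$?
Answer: $-2016$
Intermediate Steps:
$t{\left(x,I \right)} = 7 \left(4 + I\right) \left(4 + x\right)$ ($t{\left(x,I \right)} = 7 \left(I + 4\right) \left(x + 4\right) = 7 \left(4 + I\right) \left(4 + x\right)$)
$b = - \frac{2}{7}$ ($b = \frac{3}{7} + \frac{\left(-4 - 1\right) 1}{7} = \frac{3}{7} + \frac{\left(-5\right) 1}{7} = \frac{3}{7} + \frac{1}{7} \left(-5\right) = \frac{3}{7} - \frac{5}{7} = - \frac{2}{7} \approx -0.28571$)
$A{\left(T \right)} = 9$ ($A{\left(T \right)} = 7 + 2 = 9$)
$t{\left(4,-8 \right)} A{\left(b \right)} = \left(112 + 28 \left(-8\right) + 28 \cdot 4 + 7 \left(-8\right) 4\right) 9 = \left(112 - 224 + 112 - 224\right) 9 = \left(-224\right) 9 = -2016$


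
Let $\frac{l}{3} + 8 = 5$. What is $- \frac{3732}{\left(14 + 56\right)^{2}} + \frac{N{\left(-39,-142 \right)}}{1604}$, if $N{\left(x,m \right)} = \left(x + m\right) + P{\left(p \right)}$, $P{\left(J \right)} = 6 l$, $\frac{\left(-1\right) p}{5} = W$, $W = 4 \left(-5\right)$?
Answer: $- \frac{1784407}{1964900} \approx -0.90814$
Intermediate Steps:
$l = -9$ ($l = -24 + 3 \cdot 5 = -24 + 15 = -9$)
$W = -20$
$p = 100$ ($p = \left(-5\right) \left(-20\right) = 100$)
$P{\left(J \right)} = -54$ ($P{\left(J \right)} = 6 \left(-9\right) = -54$)
$N{\left(x,m \right)} = -54 + m + x$ ($N{\left(x,m \right)} = \left(x + m\right) - 54 = \left(m + x\right) - 54 = -54 + m + x$)
$- \frac{3732}{\left(14 + 56\right)^{2}} + \frac{N{\left(-39,-142 \right)}}{1604} = - \frac{3732}{\left(14 + 56\right)^{2}} + \frac{-54 - 142 - 39}{1604} = - \frac{3732}{70^{2}} - \frac{235}{1604} = - \frac{3732}{4900} - \frac{235}{1604} = \left(-3732\right) \frac{1}{4900} - \frac{235}{1604} = - \frac{933}{1225} - \frac{235}{1604} = - \frac{1784407}{1964900}$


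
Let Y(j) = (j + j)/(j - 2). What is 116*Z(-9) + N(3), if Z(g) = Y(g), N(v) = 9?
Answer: 2187/11 ≈ 198.82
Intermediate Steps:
Y(j) = 2*j/(-2 + j) (Y(j) = (2*j)/(-2 + j) = 2*j/(-2 + j))
Z(g) = 2*g/(-2 + g)
116*Z(-9) + N(3) = 116*(2*(-9)/(-2 - 9)) + 9 = 116*(2*(-9)/(-11)) + 9 = 116*(2*(-9)*(-1/11)) + 9 = 116*(18/11) + 9 = 2088/11 + 9 = 2187/11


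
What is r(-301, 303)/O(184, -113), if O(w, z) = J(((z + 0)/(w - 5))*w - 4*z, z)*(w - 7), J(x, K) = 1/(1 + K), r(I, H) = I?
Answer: 33712/177 ≈ 190.46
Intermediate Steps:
O(w, z) = (-7 + w)/(1 + z) (O(w, z) = (w - 7)/(1 + z) = (-7 + w)/(1 + z))
r(-301, 303)/O(184, -113) = -301*(1 - 113)/(-7 + 184) = -301/(177/(-112)) = -301/((-1/112*177)) = -301/(-177/112) = -301*(-112/177) = 33712/177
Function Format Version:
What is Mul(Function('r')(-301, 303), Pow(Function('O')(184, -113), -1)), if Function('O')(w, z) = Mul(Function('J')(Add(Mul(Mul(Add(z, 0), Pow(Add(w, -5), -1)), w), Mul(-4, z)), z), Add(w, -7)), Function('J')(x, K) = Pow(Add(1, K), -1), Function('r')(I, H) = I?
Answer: Rational(33712, 177) ≈ 190.46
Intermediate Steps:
Function('O')(w, z) = Mul(Pow(Add(1, z), -1), Add(-7, w)) (Function('O')(w, z) = Mul(Pow(Add(1, z), -1), Add(w, -7)) = Mul(Pow(Add(1, z), -1), Add(-7, w)))
Mul(Function('r')(-301, 303), Pow(Function('O')(184, -113), -1)) = Mul(-301, Pow(Mul(Pow(Add(1, -113), -1), Add(-7, 184)), -1)) = Mul(-301, Pow(Mul(Pow(-112, -1), 177), -1)) = Mul(-301, Pow(Mul(Rational(-1, 112), 177), -1)) = Mul(-301, Pow(Rational(-177, 112), -1)) = Mul(-301, Rational(-112, 177)) = Rational(33712, 177)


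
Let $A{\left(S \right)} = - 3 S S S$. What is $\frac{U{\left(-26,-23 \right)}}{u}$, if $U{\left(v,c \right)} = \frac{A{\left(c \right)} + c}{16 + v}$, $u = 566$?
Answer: $- \frac{18239}{2830} \approx -6.4449$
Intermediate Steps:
$A{\left(S \right)} = - 3 S^{3}$ ($A{\left(S \right)} = - 3 S S^{2} = - 3 S^{3}$)
$U{\left(v,c \right)} = \frac{c - 3 c^{3}}{16 + v}$ ($U{\left(v,c \right)} = \frac{- 3 c^{3} + c}{16 + v} = \frac{c - 3 c^{3}}{16 + v}$)
$\frac{U{\left(-26,-23 \right)}}{u} = \frac{\frac{1}{16 - 26} \left(-23 - 3 \left(-23\right)^{3}\right)}{566} = \frac{-23 - -36501}{-10} \cdot \frac{1}{566} = - \frac{-23 + 36501}{10} \cdot \frac{1}{566} = \left(- \frac{1}{10}\right) 36478 \cdot \frac{1}{566} = \left(- \frac{18239}{5}\right) \frac{1}{566} = - \frac{18239}{2830}$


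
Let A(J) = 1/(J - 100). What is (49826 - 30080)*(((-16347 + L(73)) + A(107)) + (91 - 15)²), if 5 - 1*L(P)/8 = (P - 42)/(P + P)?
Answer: -106275657456/511 ≈ -2.0798e+8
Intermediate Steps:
A(J) = 1/(-100 + J)
L(P) = 40 - 4*(-42 + P)/P (L(P) = 40 - 8*(P - 42)/(P + P) = 40 - 8*(-42 + P)/(2*P) = 40 - 8*(-42 + P)*1/(2*P) = 40 - 4*(-42 + P)/P)
(49826 - 30080)*(((-16347 + L(73)) + A(107)) + (91 - 15)²) = (49826 - 30080)*(((-16347 + (36 + 168/73)) + 1/(-100 + 107)) + (91 - 15)²) = 19746*(((-16347 + (36 + 168*(1/73))) + 1/7) + 76²) = 19746*(((-16347 + (36 + 168/73)) + ⅐) + 5776) = 19746*(((-16347 + 2796/73) + ⅐) + 5776) = 19746*((-1190535/73 + ⅐) + 5776) = 19746*(-8333672/511 + 5776) = 19746*(-5382136/511) = -106275657456/511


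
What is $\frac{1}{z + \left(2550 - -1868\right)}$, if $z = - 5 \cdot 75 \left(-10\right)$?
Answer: $\frac{1}{8168} \approx 0.00012243$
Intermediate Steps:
$z = 3750$ ($z = \left(-5\right) \left(-750\right) = 3750$)
$\frac{1}{z + \left(2550 - -1868\right)} = \frac{1}{3750 + \left(2550 - -1868\right)} = \frac{1}{3750 + \left(2550 + 1868\right)} = \frac{1}{3750 + 4418} = \frac{1}{8168}$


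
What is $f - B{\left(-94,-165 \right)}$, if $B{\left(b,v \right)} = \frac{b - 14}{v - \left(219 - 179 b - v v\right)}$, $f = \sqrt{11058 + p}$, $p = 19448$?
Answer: $\frac{108}{10015} + \sqrt{30506} \approx 174.67$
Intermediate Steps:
$f = \sqrt{30506}$ ($f = \sqrt{11058 + 19448} = \sqrt{30506} \approx 174.66$)
$B{\left(b,v \right)} = \frac{-14 + b}{-219 + v + v^{2} + 179 b}$ ($B{\left(b,v \right)} = \frac{-14 + b}{v - \left(219 - v^{2} - 179 b\right)} = \frac{-14 + b}{v + \left(-219 + v^{2} + 179 b\right)} = \frac{-14 + b}{-219 + v + v^{2} + 179 b}$)
$f - B{\left(-94,-165 \right)} = \sqrt{30506} - \frac{-14 - 94}{-219 - 165 + \left(-165\right)^{2} + 179 \left(-94\right)} = \sqrt{30506} - \frac{1}{-219 - 165 + 27225 - 16826} \left(-108\right) = \sqrt{30506} - \frac{1}{10015} \left(-108\right) = \sqrt{30506} - - \frac{108}{10015} = \sqrt{30506} + \frac{108}{10015} = \frac{108}{10015} + \sqrt{30506}$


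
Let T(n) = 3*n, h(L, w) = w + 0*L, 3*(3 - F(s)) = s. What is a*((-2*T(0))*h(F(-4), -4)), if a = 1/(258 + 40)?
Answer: 0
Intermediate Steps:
F(s) = 3 - s/3
a = 1/298 ≈ 0.0033557
h(L, w) = w (h(L, w) = w + 0 = w)
a*((-2*T(0))*h(F(-4), -4)) = (-6*0*(-4))/298 = (-2*0*(-4))/298 = (0*(-4))/298 = (1/298)*0 = 0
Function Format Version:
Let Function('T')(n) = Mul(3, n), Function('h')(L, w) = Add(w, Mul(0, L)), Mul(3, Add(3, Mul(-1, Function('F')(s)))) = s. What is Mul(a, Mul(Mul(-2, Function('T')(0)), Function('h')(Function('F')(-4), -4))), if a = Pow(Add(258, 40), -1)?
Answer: 0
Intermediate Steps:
Function('F')(s) = Add(3, Mul(Rational(-1, 3), s))
a = Rational(1, 298) (a = Pow(298, -1) = Rational(1, 298) ≈ 0.0033557)
Function('h')(L, w) = w (Function('h')(L, w) = Add(w, 0) = w)
Mul(a, Mul(Mul(-2, Function('T')(0)), Function('h')(Function('F')(-4), -4))) = Mul(Rational(1, 298), Mul(Mul(-2, Mul(3, 0)), -4)) = Mul(Rational(1, 298), Mul(Mul(-2, 0), -4)) = Mul(Rational(1, 298), Mul(0, -4)) = Mul(Rational(1, 298), 0) = 0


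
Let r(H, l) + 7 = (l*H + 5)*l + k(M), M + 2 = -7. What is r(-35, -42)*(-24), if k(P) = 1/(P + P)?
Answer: 4460908/3 ≈ 1.4870e+6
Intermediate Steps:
M = -9 (M = -2 - 7 = -9)
k(P) = 1/(2*P)
r(H, l) = -127/18 + l*(5 + H*l) (r(H, l) = -7 + ((l*H + 5)*l + (½)/(-9)) = -7 + ((H*l + 5)*l + (½)*(-⅑)) = -7 + ((5 + H*l)*l - 1/18) = -7 + (l*(5 + H*l) - 1/18) = -7 + (-1/18 + l*(5 + H*l)) = -127/18 + l*(5 + H*l))
r(-35, -42)*(-24) = (-127/18 + 5*(-42) - 35*(-42)²)*(-24) = (-127/18 - 210 - 35*1764)*(-24) = (-127/18 - 210 - 61740)*(-24) = -1115227/18*(-24) = 4460908/3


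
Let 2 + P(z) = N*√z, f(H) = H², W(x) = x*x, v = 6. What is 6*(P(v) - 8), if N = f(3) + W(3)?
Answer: -60 + 108*√6 ≈ 204.54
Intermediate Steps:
W(x) = x²
N = 18 (N = 3² + 3² = 9 + 9 = 18)
P(z) = -2 + 18*√z
6*(P(v) - 8) = 6*((-2 + 18*√6) - 8) = 6*(-10 + 18*√6) = -60 + 108*√6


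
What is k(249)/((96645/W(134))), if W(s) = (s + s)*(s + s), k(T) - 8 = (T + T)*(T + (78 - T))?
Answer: 2790506048/96645 ≈ 28874.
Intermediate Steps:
k(T) = 8 + 156*T (k(T) = 8 + (T + T)*(T + (78 - T)) = 8 + (2*T)*78 = 8 + 156*T)
W(s) = 4*s² (W(s) = (2*s)*(2*s) = 4*s²)
k(249)/((96645/W(134))) = (8 + 156*249)/((96645/((4*134²)))) = (8 + 38844)/((96645/((4*17956)))) = 38852/((96645/71824)) = 38852/((96645*(1/71824))) = 38852/(96645/71824) = 38852*(71824/96645) = 2790506048/96645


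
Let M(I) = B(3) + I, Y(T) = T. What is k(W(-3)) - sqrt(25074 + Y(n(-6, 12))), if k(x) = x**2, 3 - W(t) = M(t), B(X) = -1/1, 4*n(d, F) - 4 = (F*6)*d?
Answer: 49 - sqrt(24967) ≈ -109.01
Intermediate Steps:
n(d, F) = 1 + 3*F*d/2 (n(d, F) = 1 + ((F*6)*d)/4 = 1 + ((6*F)*d)/4 = 1 + (6*F*d)/4 = 1 + 3*F*d/2)
B(X) = -1 (B(X) = -1*1 = -1)
M(I) = -1 + I
W(t) = 4 - t (W(t) = 3 - (-1 + t) = 3 + (1 - t) = 4 - t)
k(W(-3)) - sqrt(25074 + Y(n(-6, 12))) = (4 - 1*(-3))**2 - sqrt(25074 + (1 + (3/2)*12*(-6))) = (4 + 3)**2 - sqrt(25074 + (1 - 108)) = 7**2 - sqrt(25074 - 107) = 49 - sqrt(24967)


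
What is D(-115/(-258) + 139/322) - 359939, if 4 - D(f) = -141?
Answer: -359794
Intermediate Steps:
D(f) = 145 (D(f) = 4 - 1*(-141) = 4 + 141 = 145)
D(-115/(-258) + 139/322) - 359939 = 145 - 359939 = -359794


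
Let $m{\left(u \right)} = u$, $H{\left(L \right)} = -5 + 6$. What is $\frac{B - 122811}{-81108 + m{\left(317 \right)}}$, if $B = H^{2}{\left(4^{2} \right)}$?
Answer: $\frac{122810}{80791} \approx 1.5201$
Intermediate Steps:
$H{\left(L \right)} = 1$
$B = 1$ ($B = 1^{2} = 1$)
$\frac{B - 122811}{-81108 + m{\left(317 \right)}} = \frac{1 - 122811}{-81108 + 317} = - \frac{122810}{-80791} = \left(-122810\right) \left(- \frac{1}{80791}\right) = \frac{122810}{80791}$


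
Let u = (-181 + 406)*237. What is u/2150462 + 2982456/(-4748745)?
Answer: -2053477155849/3403998556730 ≈ -0.60325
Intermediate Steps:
u = 53325 (u = 225*237 = 53325)
u/2150462 + 2982456/(-4748745) = 53325/2150462 + 2982456/(-4748745) = 53325*(1/2150462) + 2982456*(-1/4748745) = 53325/2150462 - 994152/1582915 = -2053477155849/3403998556730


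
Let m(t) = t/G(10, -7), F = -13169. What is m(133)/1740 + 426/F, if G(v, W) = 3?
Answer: -472243/68742180 ≈ -0.0068698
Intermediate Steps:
m(t) = t/3
m(133)/1740 + 426/F = ((⅓)*133)/1740 + 426/(-13169) = (133/3)*(1/1740) + 426*(-1/13169) = 133/5220 - 426/13169 = -472243/68742180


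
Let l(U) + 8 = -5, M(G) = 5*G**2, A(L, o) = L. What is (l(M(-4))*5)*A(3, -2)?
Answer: -195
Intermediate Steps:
l(U) = -13 (l(U) = -8 - 5 = -13)
(l(M(-4))*5)*A(3, -2) = -13*5*3 = -65*3 = -195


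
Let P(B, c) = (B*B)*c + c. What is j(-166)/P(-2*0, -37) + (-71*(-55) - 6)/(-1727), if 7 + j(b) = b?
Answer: 154508/63899 ≈ 2.4180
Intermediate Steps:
j(b) = -7 + b
P(B, c) = c + c*B² (P(B, c) = B²*c + c = c*B² + c = c + c*B²)
j(-166)/P(-2*0, -37) + (-71*(-55) - 6)/(-1727) = (-7 - 166)/((-37*(1 + (-2*0)²))) + (-71*(-55) - 6)/(-1727) = -173*(-1/(37*(1 + 0²))) + (3905 - 6)*(-1/1727) = -173*(-1/(37*(1 + 0))) + 3899*(-1/1727) = -173/((-37*1)) - 3899/1727 = -173/(-37) - 3899/1727 = -173*(-1/37) - 3899/1727 = 173/37 - 3899/1727 = 154508/63899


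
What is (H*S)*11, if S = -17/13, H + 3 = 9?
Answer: -1122/13 ≈ -86.308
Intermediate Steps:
H = 6 (H = -3 + 9 = 6)
S = -17/13 (S = -17*1/13 = -17/13 ≈ -1.3077)
(H*S)*11 = (6*(-17/13))*11 = -102/13*11 = -1122/13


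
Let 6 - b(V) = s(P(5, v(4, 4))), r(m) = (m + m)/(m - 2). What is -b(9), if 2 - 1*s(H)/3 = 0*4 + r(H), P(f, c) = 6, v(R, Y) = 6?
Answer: -9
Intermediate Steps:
r(m) = 2*m/(-2 + m) (r(m) = (2*m)/(-2 + m) = 2*m/(-2 + m))
s(H) = 6 - 6*H/(-2 + H) (s(H) = 6 - 3*(0*4 + 2*H/(-2 + H)) = 6 - 3*(0 + 2*H/(-2 + H)) = 6 - 6*H/(-2 + H))
b(V) = 9 (b(V) = 6 - (-12)/(-2 + 6) = 6 - (-12)/4 = 6 - 1*(-3) = 6 + 3 = 9)
-b(9) = -1*9 = -9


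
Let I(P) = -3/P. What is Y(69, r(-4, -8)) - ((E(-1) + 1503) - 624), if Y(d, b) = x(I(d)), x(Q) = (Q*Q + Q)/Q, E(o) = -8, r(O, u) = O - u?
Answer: -20011/23 ≈ -870.04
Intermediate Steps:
x(Q) = (Q + Q**2)/Q (x(Q) = (Q**2 + Q)/Q = (Q + Q**2)/Q)
Y(d, b) = 1 - 3/d
Y(69, r(-4, -8)) - ((E(-1) + 1503) - 624) = (-3 + 69)/69 - ((-8 + 1503) - 624) = (1/69)*66 - (1495 - 624) = 22/23 - 1*871 = 22/23 - 871 = -20011/23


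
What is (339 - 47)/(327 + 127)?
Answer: 146/227 ≈ 0.64317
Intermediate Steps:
(339 - 47)/(327 + 127) = 292/454 = 292*(1/454) = 146/227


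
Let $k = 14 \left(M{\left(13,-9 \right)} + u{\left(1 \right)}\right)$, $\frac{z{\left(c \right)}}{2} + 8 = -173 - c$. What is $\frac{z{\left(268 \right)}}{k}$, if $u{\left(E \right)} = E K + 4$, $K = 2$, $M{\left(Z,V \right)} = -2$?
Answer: $- \frac{449}{28} \approx -16.036$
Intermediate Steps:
$z{\left(c \right)} = -362 - 2 c$ ($z{\left(c \right)} = -16 + 2 \left(-173 - c\right) = -16 - \left(346 + 2 c\right) = -362 - 2 c$)
$u{\left(E \right)} = 4 + 2 E$ ($u{\left(E \right)} = E 2 + 4 = 2 E + 4 = 4 + 2 E$)
$k = 56$ ($k = 14 \left(-2 + \left(4 + 2 \cdot 1\right)\right) = 14 \left(-2 + \left(4 + 2\right)\right) = 14 \left(-2 + 6\right) = 14 \cdot 4 = 56$)
$\frac{z{\left(268 \right)}}{k} = \frac{-362 - 536}{56} = \left(-362 - 536\right) \frac{1}{56} = \left(-898\right) \frac{1}{56} = - \frac{449}{28}$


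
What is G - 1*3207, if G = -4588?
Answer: -7795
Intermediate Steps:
G - 1*3207 = -4588 - 1*3207 = -4588 - 3207 = -7795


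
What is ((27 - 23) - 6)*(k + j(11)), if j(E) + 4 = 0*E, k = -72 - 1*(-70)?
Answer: 12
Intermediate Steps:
k = -2 (k = -72 + 70 = -2)
j(E) = -4 (j(E) = -4 + 0*E = -4 + 0 = -4)
((27 - 23) - 6)*(k + j(11)) = ((27 - 23) - 6)*(-2 - 4) = (4 - 6)*(-6) = -2*(-6) = 12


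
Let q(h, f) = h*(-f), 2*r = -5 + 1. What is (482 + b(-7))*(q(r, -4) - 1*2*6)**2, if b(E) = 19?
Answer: 200400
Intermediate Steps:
r = -2 (r = (-5 + 1)/2 = (1/2)*(-4) = -2)
q(h, f) = -f*h
(482 + b(-7))*(q(r, -4) - 1*2*6)**2 = (482 + 19)*(-1*(-4)*(-2) - 1*2*6)**2 = 501*(-8 - 2*6)**2 = 501*(-8 - 12)**2 = 501*(-20)**2 = 501*400 = 200400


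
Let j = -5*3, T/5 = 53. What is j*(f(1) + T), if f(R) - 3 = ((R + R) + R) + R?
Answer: -4080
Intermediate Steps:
T = 265 (T = 5*53 = 265)
f(R) = 3 + 4*R (f(R) = 3 + (((R + R) + R) + R) = 3 + ((2*R + R) + R) = 3 + (3*R + R) = 3 + 4*R)
j = -15
j*(f(1) + T) = -15*((3 + 4*1) + 265) = -15*((3 + 4) + 265) = -15*(7 + 265) = -15*272 = -4080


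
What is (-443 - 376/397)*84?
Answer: -14804748/397 ≈ -37292.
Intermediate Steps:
(-443 - 376/397)*84 = -176247/397*84 = -14804748/397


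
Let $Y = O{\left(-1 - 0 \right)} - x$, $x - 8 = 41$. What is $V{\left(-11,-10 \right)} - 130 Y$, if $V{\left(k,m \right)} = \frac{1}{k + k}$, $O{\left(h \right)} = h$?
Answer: $\frac{142999}{22} \approx 6500.0$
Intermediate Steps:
$x = 49$ ($x = 8 + 41 = 49$)
$V{\left(k,m \right)} = \frac{1}{2 k}$
$Y = -50$ ($Y = \left(-1 - 0\right) - 49 = \left(-1 + 0\right) - 49 = -1 - 49 = -50$)
$V{\left(-11,-10 \right)} - 130 Y = \frac{1}{2 \left(-11\right)} - -6500 = \frac{1}{2} \left(- \frac{1}{11}\right) + 6500 = - \frac{1}{22} + 6500 = \frac{142999}{22}$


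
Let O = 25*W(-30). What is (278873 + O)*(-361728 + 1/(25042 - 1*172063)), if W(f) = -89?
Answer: -4904195558842424/49007 ≈ -1.0007e+11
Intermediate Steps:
O = -2225 (O = 25*(-89) = -2225)
(278873 + O)*(-361728 + 1/(25042 - 1*172063)) = (278873 - 2225)*(-361728 + 1/(25042 - 1*172063)) = 276648*(-361728 + 1/(25042 - 172063)) = 276648*(-361728 + 1/(-147021)) = 276648*(-361728 - 1/147021) = 276648*(-53181612289/147021) = -4904195558842424/49007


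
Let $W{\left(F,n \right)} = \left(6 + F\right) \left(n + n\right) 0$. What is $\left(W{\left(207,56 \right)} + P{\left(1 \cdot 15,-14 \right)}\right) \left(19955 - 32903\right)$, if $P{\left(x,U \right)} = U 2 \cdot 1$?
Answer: $362544$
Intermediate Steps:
$P{\left(x,U \right)} = 2 U$ ($P{\left(x,U \right)} = 2 U 1 = 2 U$)
$W{\left(F,n \right)} = 0$ ($W{\left(F,n \right)} = \left(6 + F\right) 2 n 0 = \left(6 + F\right) 0 = 0$)
$\left(W{\left(207,56 \right)} + P{\left(1 \cdot 15,-14 \right)}\right) \left(19955 - 32903\right) = \left(0 + 2 \left(-14\right)\right) \left(19955 - 32903\right) = \left(0 - 28\right) \left(-12948\right) = \left(-28\right) \left(-12948\right) = 362544$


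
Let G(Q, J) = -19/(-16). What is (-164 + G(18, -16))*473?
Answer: -1232165/16 ≈ -77010.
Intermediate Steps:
G(Q, J) = 19/16 (G(Q, J) = -19*(-1/16) = 19/16)
(-164 + G(18, -16))*473 = (-164 + 19/16)*473 = -2605/16*473 = -1232165/16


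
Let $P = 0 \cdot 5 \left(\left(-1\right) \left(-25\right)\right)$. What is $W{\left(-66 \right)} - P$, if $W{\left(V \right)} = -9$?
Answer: $-9$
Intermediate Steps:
$P = 0$ ($P = 0 \cdot 25 = 0$)
$W{\left(-66 \right)} - P = -9 - 0 = -9 + 0 = -9$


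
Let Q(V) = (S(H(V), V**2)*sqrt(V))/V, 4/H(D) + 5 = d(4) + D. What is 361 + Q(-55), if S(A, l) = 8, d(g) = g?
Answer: 361 - 8*I*sqrt(55)/55 ≈ 361.0 - 1.0787*I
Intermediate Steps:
H(D) = 4/(-1 + D) (H(D) = 4/(-5 + (4 + D)) = 4/(-1 + D))
Q(V) = 8/sqrt(V) (Q(V) = (8*sqrt(V))/V = 8/sqrt(V))
361 + Q(-55) = 361 + 8/sqrt(-55) = 361 + 8*(-I*sqrt(55)/55) = 361 - 8*I*sqrt(55)/55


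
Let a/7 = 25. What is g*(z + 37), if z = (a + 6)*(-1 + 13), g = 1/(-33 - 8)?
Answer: -2209/41 ≈ -53.878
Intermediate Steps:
a = 175 (a = 7*25 = 175)
g = -1/41 (g = 1/(-41) = -1/41 ≈ -0.024390)
z = 2172 (z = (175 + 6)*(-1 + 13) = 181*12 = 2172)
g*(z + 37) = -(2172 + 37)/41 = -1/41*2209 = -2209/41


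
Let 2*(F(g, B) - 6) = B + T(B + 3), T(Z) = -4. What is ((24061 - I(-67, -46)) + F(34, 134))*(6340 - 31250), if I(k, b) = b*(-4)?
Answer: -596544680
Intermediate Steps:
I(k, b) = -4*b
F(g, B) = 4 + B/2 (F(g, B) = 6 + (B - 4)/2 = 6 + (-4 + B)/2 = 6 + (-2 + B/2) = 4 + B/2)
((24061 - I(-67, -46)) + F(34, 134))*(6340 - 31250) = ((24061 - (-4)*(-46)) + (4 + (½)*134))*(6340 - 31250) = ((24061 - 1*184) + (4 + 67))*(-24910) = ((24061 - 184) + 71)*(-24910) = (23877 + 71)*(-24910) = 23948*(-24910) = -596544680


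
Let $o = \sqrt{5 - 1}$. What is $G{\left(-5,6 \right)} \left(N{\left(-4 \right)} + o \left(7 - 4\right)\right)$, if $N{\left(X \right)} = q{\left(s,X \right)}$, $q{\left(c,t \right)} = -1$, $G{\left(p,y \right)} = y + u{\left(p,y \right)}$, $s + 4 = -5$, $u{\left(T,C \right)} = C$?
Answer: $60$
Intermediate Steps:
$s = -9$ ($s = -4 - 5 = -9$)
$G{\left(p,y \right)} = 2 y$ ($G{\left(p,y \right)} = y + y = 2 y$)
$N{\left(X \right)} = -1$
$o = 2$ ($o = \sqrt{5 + \left(-2 + 1\right)} = \sqrt{5 - 1} = \sqrt{4} = 2$)
$G{\left(-5,6 \right)} \left(N{\left(-4 \right)} + o \left(7 - 4\right)\right) = 2 \cdot 6 \left(-1 + 2 \left(7 - 4\right)\right) = 12 \left(-1 + 2 \cdot 3\right) = 12 \left(-1 + 6\right) = 12 \cdot 5 = 60$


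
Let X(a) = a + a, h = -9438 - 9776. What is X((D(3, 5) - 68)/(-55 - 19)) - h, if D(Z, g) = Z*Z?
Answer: 710977/37 ≈ 19216.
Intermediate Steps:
D(Z, g) = Z²
h = -19214
X(a) = 2*a
X((D(3, 5) - 68)/(-55 - 19)) - h = 2*((3² - 68)/(-55 - 19)) - 1*(-19214) = 2*((9 - 68)/(-74)) + 19214 = 2*(-59*(-1/74)) + 19214 = 2*(59/74) + 19214 = 59/37 + 19214 = 710977/37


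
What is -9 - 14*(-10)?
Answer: 131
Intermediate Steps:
-9 - 14*(-10) = -9 + 140 = 131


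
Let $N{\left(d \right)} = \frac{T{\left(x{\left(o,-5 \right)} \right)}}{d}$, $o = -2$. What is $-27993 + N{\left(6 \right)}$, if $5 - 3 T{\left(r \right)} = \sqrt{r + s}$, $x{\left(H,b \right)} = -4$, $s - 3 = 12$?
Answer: $- \frac{503869}{18} - \frac{\sqrt{11}}{18} \approx -27993.0$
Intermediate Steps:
$s = 15$ ($s = 3 + 12 = 15$)
$T{\left(r \right)} = \frac{5}{3} - \frac{\sqrt{15 + r}}{3}$ ($T{\left(r \right)} = \frac{5}{3} - \frac{\sqrt{r + 15}}{3} = \frac{5}{3} - \frac{\sqrt{15 + r}}{3}$)
$N{\left(d \right)} = \frac{\frac{5}{3} - \frac{\sqrt{11}}{3}}{d}$ ($N{\left(d \right)} = \frac{\frac{5}{3} - \frac{\sqrt{15 - 4}}{3}}{d} = \frac{\frac{5}{3} - \frac{\sqrt{11}}{3}}{d}$)
$-27993 + N{\left(6 \right)} = -27993 + \frac{5 - \sqrt{11}}{3 \cdot 6} = -27993 + \frac{1}{3} \cdot \frac{1}{6} \left(5 - \sqrt{11}\right) = -27993 + \left(\frac{5}{18} - \frac{\sqrt{11}}{18}\right) = - \frac{503869}{18} - \frac{\sqrt{11}}{18}$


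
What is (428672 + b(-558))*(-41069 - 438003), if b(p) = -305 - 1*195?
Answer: -205125216384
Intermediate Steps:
b(p) = -500 (b(p) = -305 - 195 = -500)
(428672 + b(-558))*(-41069 - 438003) = (428672 - 500)*(-41069 - 438003) = 428172*(-479072) = -205125216384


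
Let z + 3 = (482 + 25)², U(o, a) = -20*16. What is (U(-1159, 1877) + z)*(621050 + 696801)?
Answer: 338326615826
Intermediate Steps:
U(o, a) = -320
z = 257046 (z = -3 + (482 + 25)² = -3 + 507² = -3 + 257049 = 257046)
(U(-1159, 1877) + z)*(621050 + 696801) = (-320 + 257046)*(621050 + 696801) = 256726*1317851 = 338326615826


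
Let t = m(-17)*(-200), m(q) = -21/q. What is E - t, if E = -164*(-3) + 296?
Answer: 17596/17 ≈ 1035.1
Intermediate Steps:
t = -4200/17 (t = -21/(-17)*(-200) = -21*(-1/17)*(-200) = (21/17)*(-200) = -4200/17 ≈ -247.06)
E = 788 (E = 492 + 296 = 788)
E - t = 788 - 1*(-4200/17) = 788 + 4200/17 = 17596/17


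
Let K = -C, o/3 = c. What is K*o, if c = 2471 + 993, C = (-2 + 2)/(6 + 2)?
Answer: 0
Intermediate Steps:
C = 0 (C = 0/8 = 0*(⅛) = 0)
c = 3464
o = 10392 (o = 3*3464 = 10392)
K = 0 (K = -1*0 = 0)
K*o = 0*10392 = 0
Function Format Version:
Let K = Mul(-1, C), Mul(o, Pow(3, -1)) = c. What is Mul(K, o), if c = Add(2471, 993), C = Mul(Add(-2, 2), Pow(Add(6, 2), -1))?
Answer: 0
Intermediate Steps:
C = 0 (C = Mul(0, Pow(8, -1)) = Mul(0, Rational(1, 8)) = 0)
c = 3464
o = 10392 (o = Mul(3, 3464) = 10392)
K = 0 (K = Mul(-1, 0) = 0)
Mul(K, o) = Mul(0, 10392) = 0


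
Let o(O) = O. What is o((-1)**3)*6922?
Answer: -6922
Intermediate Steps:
o((-1)**3)*6922 = (-1)**3*6922 = -1*6922 = -6922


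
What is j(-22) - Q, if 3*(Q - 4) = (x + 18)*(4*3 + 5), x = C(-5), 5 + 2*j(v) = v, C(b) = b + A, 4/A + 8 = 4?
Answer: -171/2 ≈ -85.500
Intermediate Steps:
A = -1 (A = 4/(-8 + 4) = 4/(-4) = 4*(-1/4) = -1)
C(b) = -1 + b (C(b) = b - 1 = -1 + b)
j(v) = -5/2 + v/2
x = -6 (x = -1 - 5 = -6)
Q = 72 (Q = 4 + ((-6 + 18)*(4*3 + 5))/3 = 4 + (12*(12 + 5))/3 = 4 + (12*17)/3 = 4 + (1/3)*204 = 4 + 68 = 72)
j(-22) - Q = (-5/2 + (1/2)*(-22)) - 1*72 = (-5/2 - 11) - 72 = -27/2 - 72 = -171/2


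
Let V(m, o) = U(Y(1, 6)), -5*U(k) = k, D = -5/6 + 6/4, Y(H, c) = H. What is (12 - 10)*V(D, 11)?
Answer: -2/5 ≈ -0.40000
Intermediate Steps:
D = 2/3 (D = -5*1/6 + 6*(1/4) = -5/6 + 3/2 = 2/3 ≈ 0.66667)
U(k) = -k/5
V(m, o) = -1/5 (V(m, o) = -1/5*1 = -1/5)
(12 - 10)*V(D, 11) = (12 - 10)*(-1/5) = 2*(-1/5) = -2/5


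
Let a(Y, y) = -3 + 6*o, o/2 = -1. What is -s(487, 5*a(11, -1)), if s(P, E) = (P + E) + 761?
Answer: -1173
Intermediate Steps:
o = -2 (o = 2*(-1) = -2)
a(Y, y) = -15 (a(Y, y) = -3 + 6*(-2) = -3 - 12 = -15)
s(P, E) = 761 + E + P (s(P, E) = (E + P) + 761 = 761 + E + P)
-s(487, 5*a(11, -1)) = -(761 + 5*(-15) + 487) = -(761 - 75 + 487) = -1*1173 = -1173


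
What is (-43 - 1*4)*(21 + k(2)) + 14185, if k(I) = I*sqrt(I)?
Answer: 13198 - 94*sqrt(2) ≈ 13065.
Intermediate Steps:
k(I) = I**(3/2)
(-43 - 1*4)*(21 + k(2)) + 14185 = (-43 - 1*4)*(21 + 2**(3/2)) + 14185 = (-43 - 4)*(21 + 2*sqrt(2)) + 14185 = -47*(21 + 2*sqrt(2)) + 14185 = (-987 - 94*sqrt(2)) + 14185 = 13198 - 94*sqrt(2)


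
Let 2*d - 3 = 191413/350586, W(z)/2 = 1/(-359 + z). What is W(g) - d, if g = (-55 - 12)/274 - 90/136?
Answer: -464586235709/261216720396 ≈ -1.7785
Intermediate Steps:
g = -8443/9316 (g = -67*1/274 - 90*1/136 = -67/274 - 45/68 = -8443/9316 ≈ -0.90629)
W(z) = 2/(-359 + z)
d = 1243171/701172 (d = 3/2 + (191413/350586)/2 = 3/2 + (191413*(1/350586))/2 = 3/2 + (½)*(191413/350586) = 3/2 + 191413/701172 = 1243171/701172 ≈ 1.7730)
W(g) - d = 2/(-359 - 8443/9316) - 1*1243171/701172 = 2/(-3352887/9316) - 1243171/701172 = 2*(-9316/3352887) - 1243171/701172 = -18632/3352887 - 1243171/701172 = -464586235709/261216720396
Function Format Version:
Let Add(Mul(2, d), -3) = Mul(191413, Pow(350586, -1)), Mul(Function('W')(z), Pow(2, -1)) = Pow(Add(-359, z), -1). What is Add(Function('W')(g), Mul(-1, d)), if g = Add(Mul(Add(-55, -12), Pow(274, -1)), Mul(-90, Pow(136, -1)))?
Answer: Rational(-464586235709, 261216720396) ≈ -1.7785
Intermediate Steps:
g = Rational(-8443, 9316) (g = Add(Mul(-67, Rational(1, 274)), Mul(-90, Rational(1, 136))) = Add(Rational(-67, 274), Rational(-45, 68)) = Rational(-8443, 9316) ≈ -0.90629)
Function('W')(z) = Mul(2, Pow(Add(-359, z), -1))
d = Rational(1243171, 701172) (d = Add(Rational(3, 2), Mul(Rational(1, 2), Mul(191413, Pow(350586, -1)))) = Add(Rational(3, 2), Mul(Rational(1, 2), Mul(191413, Rational(1, 350586)))) = Add(Rational(3, 2), Mul(Rational(1, 2), Rational(191413, 350586))) = Add(Rational(3, 2), Rational(191413, 701172)) = Rational(1243171, 701172) ≈ 1.7730)
Add(Function('W')(g), Mul(-1, d)) = Add(Mul(2, Pow(Add(-359, Rational(-8443, 9316)), -1)), Mul(-1, Rational(1243171, 701172))) = Add(Mul(2, Pow(Rational(-3352887, 9316), -1)), Rational(-1243171, 701172)) = Add(Mul(2, Rational(-9316, 3352887)), Rational(-1243171, 701172)) = Add(Rational(-18632, 3352887), Rational(-1243171, 701172)) = Rational(-464586235709, 261216720396)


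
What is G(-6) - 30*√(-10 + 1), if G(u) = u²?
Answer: 36 - 90*I ≈ 36.0 - 90.0*I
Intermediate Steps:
G(-6) - 30*√(-10 + 1) = (-6)² - 30*√(-10 + 1) = 36 - 90*I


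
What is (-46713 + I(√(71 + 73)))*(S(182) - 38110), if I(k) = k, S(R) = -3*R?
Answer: 1805273856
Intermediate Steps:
(-46713 + I(√(71 + 73)))*(S(182) - 38110) = (-46713 + √(71 + 73))*(-3*182 - 38110) = (-46713 + √144)*(-546 - 38110) = (-46713 + 12)*(-38656) = -46701*(-38656) = 1805273856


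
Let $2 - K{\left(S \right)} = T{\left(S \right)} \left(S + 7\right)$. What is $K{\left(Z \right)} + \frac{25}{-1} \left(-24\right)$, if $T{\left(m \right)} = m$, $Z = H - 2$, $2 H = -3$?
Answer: $\frac{2457}{4} \approx 614.25$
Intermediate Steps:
$H = - \frac{3}{2}$ ($H = \frac{1}{2} \left(-3\right) = - \frac{3}{2} \approx -1.5$)
$Z = - \frac{7}{2}$ ($Z = - \frac{3}{2} - 2 = - \frac{7}{2} \approx -3.5$)
$K{\left(S \right)} = 2 - S \left(7 + S\right)$ ($K{\left(S \right)} = 2 - S \left(S + 7\right) = 2 - S \left(7 + S\right)$)
$K{\left(Z \right)} + \frac{25}{-1} \left(-24\right) = \left(2 - \left(- \frac{7}{2}\right)^{2} - - \frac{49}{2}\right) + \frac{25}{-1} \left(-24\right) = \left(2 - \frac{49}{4} + \frac{49}{2}\right) + 25 \left(-1\right) \left(-24\right) = \left(2 - \frac{49}{4} + \frac{49}{2}\right) - -600 = \frac{57}{4} + 600 = \frac{2457}{4}$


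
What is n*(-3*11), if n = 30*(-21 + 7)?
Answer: 13860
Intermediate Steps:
n = -420 (n = 30*(-14) = -420)
n*(-3*11) = -(-1260)*11 = -420*(-33) = 13860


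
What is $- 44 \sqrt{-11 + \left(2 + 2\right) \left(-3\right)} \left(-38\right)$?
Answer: $1672 i \sqrt{23} \approx 8018.6 i$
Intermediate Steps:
$- 44 \sqrt{-11 + \left(2 + 2\right) \left(-3\right)} \left(-38\right) = - 44 \sqrt{-11 + 4 \left(-3\right)} \left(-38\right) = - 44 \sqrt{-11 - 12} \left(-38\right) = - 44 \sqrt{-23} \left(-38\right) = - 44 i \sqrt{23} \left(-38\right) = 1672 i \sqrt{23}$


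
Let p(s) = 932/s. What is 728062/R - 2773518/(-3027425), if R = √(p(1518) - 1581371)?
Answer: 2773518/3027425 - 728062*I*√910997433357/1200260123 ≈ 0.91613 - 578.96*I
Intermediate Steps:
R = I*√910997433357/759 (R = √(932/1518 - 1581371) = √(932*(1/1518) - 1581371) = √(466/759 - 1581371) = √(-1200260123/759) = I*√910997433357/759 ≈ 1257.5*I)
728062/R - 2773518/(-3027425) = 728062/((I*√910997433357/759)) - 2773518/(-3027425) = 728062*(-I*√910997433357/1200260123) - 2773518*(-1/3027425) = -728062*I*√910997433357/1200260123 + 2773518/3027425 = 2773518/3027425 - 728062*I*√910997433357/1200260123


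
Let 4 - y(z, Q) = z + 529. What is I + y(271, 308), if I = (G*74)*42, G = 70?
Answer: 216764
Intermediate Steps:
I = 217560 (I = (70*74)*42 = 5180*42 = 217560)
y(z, Q) = -525 - z (y(z, Q) = 4 - (z + 529) = 4 - (529 + z) = 4 + (-529 - z) = -525 - z)
I + y(271, 308) = 217560 + (-525 - 1*271) = 217560 + (-525 - 271) = 217560 - 796 = 216764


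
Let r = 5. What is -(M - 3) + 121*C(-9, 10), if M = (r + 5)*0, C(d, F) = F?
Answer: 1213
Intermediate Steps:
M = 0 (M = (5 + 5)*0 = 10*0 = 0)
-(M - 3) + 121*C(-9, 10) = -(0 - 3) + 121*10 = -1*(-3) + 1210 = 3 + 1210 = 1213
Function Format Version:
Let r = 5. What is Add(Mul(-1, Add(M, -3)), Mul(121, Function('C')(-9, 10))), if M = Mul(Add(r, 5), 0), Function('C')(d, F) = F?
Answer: 1213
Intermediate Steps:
M = 0 (M = Mul(Add(5, 5), 0) = Mul(10, 0) = 0)
Add(Mul(-1, Add(M, -3)), Mul(121, Function('C')(-9, 10))) = Add(Mul(-1, Add(0, -3)), Mul(121, 10)) = Add(Mul(-1, -3), 1210) = Add(3, 1210) = 1213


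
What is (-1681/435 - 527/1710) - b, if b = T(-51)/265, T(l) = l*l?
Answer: -36763319/2628270 ≈ -13.988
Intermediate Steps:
T(l) = l²
b = 2601/265 (b = (-51)²/265 = 2601*(1/265) = 2601/265 ≈ 9.8151)
(-1681/435 - 527/1710) - b = (-1681/435 - 527/1710) - 1*2601/265 = (-1681*1/435 - 527*1/1710) - 2601/265 = (-1681/435 - 527/1710) - 2601/265 = -206917/49590 - 2601/265 = -36763319/2628270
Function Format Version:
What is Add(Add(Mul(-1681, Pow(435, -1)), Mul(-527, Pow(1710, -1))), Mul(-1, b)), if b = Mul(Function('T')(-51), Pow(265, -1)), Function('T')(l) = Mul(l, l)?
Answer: Rational(-36763319, 2628270) ≈ -13.988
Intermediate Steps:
Function('T')(l) = Pow(l, 2)
b = Rational(2601, 265) (b = Mul(Pow(-51, 2), Pow(265, -1)) = Mul(2601, Rational(1, 265)) = Rational(2601, 265) ≈ 9.8151)
Add(Add(Mul(-1681, Pow(435, -1)), Mul(-527, Pow(1710, -1))), Mul(-1, b)) = Add(Add(Mul(-1681, Pow(435, -1)), Mul(-527, Pow(1710, -1))), Mul(-1, Rational(2601, 265))) = Add(Add(Mul(-1681, Rational(1, 435)), Mul(-527, Rational(1, 1710))), Rational(-2601, 265)) = Add(Add(Rational(-1681, 435), Rational(-527, 1710)), Rational(-2601, 265)) = Add(Rational(-206917, 49590), Rational(-2601, 265)) = Rational(-36763319, 2628270)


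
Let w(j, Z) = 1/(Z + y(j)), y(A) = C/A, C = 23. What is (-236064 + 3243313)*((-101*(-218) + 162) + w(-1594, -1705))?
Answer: 181278915849161354/2717793 ≈ 6.6701e+10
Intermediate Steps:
y(A) = 23/A
w(j, Z) = 1/(Z + 23/j)
(-236064 + 3243313)*((-101*(-218) + 162) + w(-1594, -1705)) = (-236064 + 3243313)*((-101*(-218) + 162) - 1594/(23 - 1705*(-1594))) = 3007249*((22018 + 162) - 1594/(23 + 2717770)) = 3007249*(22180 - 1594/2717793) = 3007249*(60280647146/2717793) = 181278915849161354/2717793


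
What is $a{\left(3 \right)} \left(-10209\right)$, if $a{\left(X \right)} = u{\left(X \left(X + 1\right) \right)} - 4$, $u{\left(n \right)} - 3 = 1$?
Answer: $0$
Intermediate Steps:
$u{\left(n \right)} = 4$ ($u{\left(n \right)} = 3 + 1 = 4$)
$a{\left(X \right)} = 0$ ($a{\left(X \right)} = 4 - 4 = 0$)
$a{\left(3 \right)} \left(-10209\right) = 0 \left(-10209\right) = 0$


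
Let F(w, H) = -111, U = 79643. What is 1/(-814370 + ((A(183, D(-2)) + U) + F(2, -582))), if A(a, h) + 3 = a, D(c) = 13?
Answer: -1/734658 ≈ -1.3612e-6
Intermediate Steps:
A(a, h) = -3 + a
1/(-814370 + ((A(183, D(-2)) + U) + F(2, -582))) = 1/(-814370 + (((-3 + 183) + 79643) - 111)) = 1/(-814370 + ((180 + 79643) - 111)) = 1/(-814370 + (79823 - 111)) = 1/(-814370 + 79712) = 1/(-734658) = -1/734658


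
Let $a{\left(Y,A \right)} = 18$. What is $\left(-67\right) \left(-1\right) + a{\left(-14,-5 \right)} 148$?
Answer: $2731$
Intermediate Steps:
$\left(-67\right) \left(-1\right) + a{\left(-14,-5 \right)} 148 = \left(-67\right) \left(-1\right) + 18 \cdot 148 = 67 + 2664 = 2731$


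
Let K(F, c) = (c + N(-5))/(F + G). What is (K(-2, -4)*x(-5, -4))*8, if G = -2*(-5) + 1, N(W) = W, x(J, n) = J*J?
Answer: -200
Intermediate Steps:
x(J, n) = J²
G = 11 (G = 10 + 1 = 11)
K(F, c) = (-5 + c)/(11 + F) (K(F, c) = (c - 5)/(F + 11) = (-5 + c)/(11 + F))
(K(-2, -4)*x(-5, -4))*8 = (((-5 - 4)/(11 - 2))*(-5)²)*8 = ((-9/9)*25)*8 = (((⅑)*(-9))*25)*8 = -1*25*8 = -25*8 = -200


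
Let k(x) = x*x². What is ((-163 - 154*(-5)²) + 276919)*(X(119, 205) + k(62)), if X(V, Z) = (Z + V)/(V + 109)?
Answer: 1235789050654/19 ≈ 6.5042e+10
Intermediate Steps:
X(V, Z) = (V + Z)/(109 + V)
k(x) = x³
((-163 - 154*(-5)²) + 276919)*(X(119, 205) + k(62)) = ((-163 - 154*(-5)²) + 276919)*((119 + 205)/(109 + 119) + 62³) = ((-163 - 154*25) + 276919)*(324/228 + 238328) = ((-163 - 3850) + 276919)*((1/228)*324 + 238328) = (-4013 + 276919)*(27/19 + 238328) = 272906*(4528259/19) = 1235789050654/19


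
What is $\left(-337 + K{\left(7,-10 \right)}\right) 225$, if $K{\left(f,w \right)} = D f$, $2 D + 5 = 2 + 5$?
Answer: $-74250$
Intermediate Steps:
$D = 1$ ($D = - \frac{5}{2} + \frac{2 + 5}{2} = - \frac{5}{2} + \frac{1}{2} \cdot 7 = - \frac{5}{2} + \frac{7}{2} = 1$)
$K{\left(f,w \right)} = f$ ($K{\left(f,w \right)} = 1 f = f$)
$\left(-337 + K{\left(7,-10 \right)}\right) 225 = \left(-337 + 7\right) 225 = \left(-330\right) 225 = -74250$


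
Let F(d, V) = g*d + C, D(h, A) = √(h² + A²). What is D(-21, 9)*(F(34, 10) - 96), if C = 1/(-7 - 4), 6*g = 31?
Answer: 2626*√58/11 ≈ 1818.1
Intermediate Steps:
g = 31/6 (g = (⅙)*31 = 31/6 ≈ 5.1667)
C = -1/11 (C = 1/(-11) = -1/11 ≈ -0.090909)
D(h, A) = √(A² + h²)
F(d, V) = -1/11 + 31*d/6 (F(d, V) = 31*d/6 - 1/11 = -1/11 + 31*d/6)
D(-21, 9)*(F(34, 10) - 96) = √(9² + (-21)²)*((-1/11 + (31/6)*34) - 96) = √(81 + 441)*((-1/11 + 527/3) - 96) = √522*(5794/33 - 96) = (3*√58)*(2626/33) = 2626*√58/11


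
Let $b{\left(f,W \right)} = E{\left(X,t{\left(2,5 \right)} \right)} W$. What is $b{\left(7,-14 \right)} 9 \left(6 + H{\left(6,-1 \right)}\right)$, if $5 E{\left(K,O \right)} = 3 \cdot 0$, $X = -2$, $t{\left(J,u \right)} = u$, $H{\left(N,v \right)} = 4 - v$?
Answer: $0$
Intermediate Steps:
$E{\left(K,O \right)} = 0$ ($E{\left(K,O \right)} = \frac{3 \cdot 0}{5} = \frac{1}{5} \cdot 0 = 0$)
$b{\left(f,W \right)} = 0$ ($b{\left(f,W \right)} = 0 W = 0$)
$b{\left(7,-14 \right)} 9 \left(6 + H{\left(6,-1 \right)}\right) = 0 \cdot 9 \left(6 + \left(4 - -1\right)\right) = 0 \cdot 9 \left(6 + \left(4 + 1\right)\right) = 0 \cdot 9 \left(6 + 5\right) = 0 \cdot 9 \cdot 11 = 0 \cdot 99 = 0$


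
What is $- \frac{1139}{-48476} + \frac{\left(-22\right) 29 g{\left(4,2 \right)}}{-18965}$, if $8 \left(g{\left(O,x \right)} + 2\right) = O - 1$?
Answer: $- \frac{14328179}{459673670} \approx -0.03117$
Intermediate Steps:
$g{\left(O,x \right)} = - \frac{17}{8} + \frac{O}{8}$ ($g{\left(O,x \right)} = -2 + \frac{O - 1}{8} = -2 + \frac{-1 + O}{8} = -2 + \left(- \frac{1}{8} + \frac{O}{8}\right) = - \frac{17}{8} + \frac{O}{8}$)
$- \frac{1139}{-48476} + \frac{\left(-22\right) 29 g{\left(4,2 \right)}}{-18965} = - \frac{1139}{-48476} + \frac{\left(-22\right) 29 \left(- \frac{17}{8} + \frac{1}{8} \cdot 4\right)}{-18965} = \left(-1139\right) \left(- \frac{1}{48476}\right) + - 638 \left(- \frac{17}{8} + \frac{1}{2}\right) \left(- \frac{1}{18965}\right) = \frac{1139}{48476} + \left(-638\right) \left(- \frac{13}{8}\right) \left(- \frac{1}{18965}\right) = \frac{1139}{48476} + \frac{4147}{4} \left(- \frac{1}{18965}\right) = \frac{1139}{48476} - \frac{4147}{75860} = - \frac{14328179}{459673670}$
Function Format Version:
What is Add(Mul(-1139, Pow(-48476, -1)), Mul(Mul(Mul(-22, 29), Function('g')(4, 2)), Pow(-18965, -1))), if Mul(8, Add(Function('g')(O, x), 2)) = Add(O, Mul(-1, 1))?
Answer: Rational(-14328179, 459673670) ≈ -0.031170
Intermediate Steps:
Function('g')(O, x) = Add(Rational(-17, 8), Mul(Rational(1, 8), O)) (Function('g')(O, x) = Add(-2, Mul(Rational(1, 8), Add(O, Mul(-1, 1)))) = Add(-2, Mul(Rational(1, 8), Add(O, -1))) = Add(-2, Mul(Rational(1, 8), Add(-1, O))) = Add(-2, Add(Rational(-1, 8), Mul(Rational(1, 8), O))) = Add(Rational(-17, 8), Mul(Rational(1, 8), O)))
Add(Mul(-1139, Pow(-48476, -1)), Mul(Mul(Mul(-22, 29), Function('g')(4, 2)), Pow(-18965, -1))) = Add(Mul(-1139, Pow(-48476, -1)), Mul(Mul(Mul(-22, 29), Add(Rational(-17, 8), Mul(Rational(1, 8), 4))), Pow(-18965, -1))) = Add(Mul(-1139, Rational(-1, 48476)), Mul(Mul(-638, Add(Rational(-17, 8), Rational(1, 2))), Rational(-1, 18965))) = Add(Rational(1139, 48476), Mul(Mul(-638, Rational(-13, 8)), Rational(-1, 18965))) = Add(Rational(1139, 48476), Mul(Rational(4147, 4), Rational(-1, 18965))) = Add(Rational(1139, 48476), Rational(-4147, 75860)) = Rational(-14328179, 459673670)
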